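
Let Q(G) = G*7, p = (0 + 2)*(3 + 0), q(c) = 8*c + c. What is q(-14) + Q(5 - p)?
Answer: -133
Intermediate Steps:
q(c) = 9*c
p = 6 (p = 2*3 = 6)
Q(G) = 7*G
q(-14) + Q(5 - p) = 9*(-14) + 7*(5 - 1*6) = -126 + 7*(5 - 6) = -126 + 7*(-1) = -126 - 7 = -133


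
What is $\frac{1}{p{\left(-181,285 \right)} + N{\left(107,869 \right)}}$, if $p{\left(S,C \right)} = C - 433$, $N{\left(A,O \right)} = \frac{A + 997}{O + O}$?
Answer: $- \frac{869}{128060} \approx -0.0067859$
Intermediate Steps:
$N{\left(A,O \right)} = \frac{997 + A}{2 O}$
$p{\left(S,C \right)} = -433 + C$
$\frac{1}{p{\left(-181,285 \right)} + N{\left(107,869 \right)}} = \frac{1}{\left(-433 + 285\right) + \frac{997 + 107}{2 \cdot 869}} = \frac{1}{-148 + \frac{1}{2} \cdot \frac{1}{869} \cdot 1104} = \frac{1}{-148 + \frac{552}{869}} = \frac{1}{- \frac{128060}{869}} = - \frac{869}{128060}$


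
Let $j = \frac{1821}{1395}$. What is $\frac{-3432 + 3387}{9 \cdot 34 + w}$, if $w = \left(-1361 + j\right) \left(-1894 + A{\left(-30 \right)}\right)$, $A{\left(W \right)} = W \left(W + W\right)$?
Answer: $- \frac{20925}{59574542} \approx -0.00035124$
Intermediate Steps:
$A{\left(W \right)} = 2 W^{2}$ ($A{\left(W \right)} = W 2 W = 2 W^{2}$)
$j = \frac{607}{465}$ ($j = 1821 \cdot \frac{1}{1395} = \frac{607}{465} \approx 1.3054$)
$w = \frac{59432252}{465}$ ($w = \left(-1361 + \frac{607}{465}\right) \left(-1894 + 2 \left(-30\right)^{2}\right) = - \frac{632258 \left(-1894 + 2 \cdot 900\right)}{465} = - \frac{632258 \left(-1894 + 1800\right)}{465} = \left(- \frac{632258}{465}\right) \left(-94\right) = \frac{59432252}{465} \approx 1.2781 \cdot 10^{5}$)
$\frac{-3432 + 3387}{9 \cdot 34 + w} = \frac{-3432 + 3387}{9 \cdot 34 + \frac{59432252}{465}} = - \frac{45}{306 + \frac{59432252}{465}} = - \frac{45}{\frac{59574542}{465}} = \left(-45\right) \frac{465}{59574542} = - \frac{20925}{59574542}$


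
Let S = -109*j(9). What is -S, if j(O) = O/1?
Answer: 981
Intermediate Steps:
j(O) = O (j(O) = O*1 = O)
S = -981 (S = -109*9 = -981)
-S = -1*(-981) = 981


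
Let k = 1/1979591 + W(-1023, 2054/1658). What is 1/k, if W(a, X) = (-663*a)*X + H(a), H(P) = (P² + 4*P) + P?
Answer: 1641080939/3087951982803868 ≈ 5.3145e-7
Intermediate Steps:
H(P) = P² + 5*P
W(a, X) = a*(5 + a) - 663*X*a (W(a, X) = (-663*a)*X + a*(5 + a) = -663*X*a + a*(5 + a) = a*(5 + a) - 663*X*a)
k = 3087951982803868/1641080939 (k = 1/1979591 - 1023*(5 - 1023 - 1361802/1658) = 1/1979591 - 1023*(5 - 1023 - 663*1027/829) = 1/1979591 - 1023*(5 - 1023 - 680901/829) = 1/1979591 - 1023*(-1524823/829) = 1/1979591 + 1559893929/829 = 3087951982803868/1641080939 ≈ 1.8817e+6)
1/k = 1/(3087951982803868/1641080939) = 1641080939/3087951982803868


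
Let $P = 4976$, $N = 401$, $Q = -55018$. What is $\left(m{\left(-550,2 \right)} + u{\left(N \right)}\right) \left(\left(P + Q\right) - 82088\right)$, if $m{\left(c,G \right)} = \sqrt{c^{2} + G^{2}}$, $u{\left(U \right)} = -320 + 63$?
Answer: $33957410 - 264260 \sqrt{75626} \approx -3.8715 \cdot 10^{7}$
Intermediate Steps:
$u{\left(U \right)} = -257$
$m{\left(c,G \right)} = \sqrt{G^{2} + c^{2}}$
$\left(m{\left(-550,2 \right)} + u{\left(N \right)}\right) \left(\left(P + Q\right) - 82088\right) = \left(\sqrt{2^{2} + \left(-550\right)^{2}} - 257\right) \left(\left(4976 - 55018\right) - 82088\right) = \left(\sqrt{4 + 302500} - 257\right) \left(-50042 - 82088\right) = \left(\sqrt{302504} - 257\right) \left(-132130\right) = \left(2 \sqrt{75626} - 257\right) \left(-132130\right) = \left(-257 + 2 \sqrt{75626}\right) \left(-132130\right) = 33957410 - 264260 \sqrt{75626}$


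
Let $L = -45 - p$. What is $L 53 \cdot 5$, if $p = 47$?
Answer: $-24380$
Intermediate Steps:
$L = -92$ ($L = -45 - 47 = -92$)
$L 53 \cdot 5 = - 92 \cdot 53 \cdot 5 = \left(-92\right) 265 = -24380$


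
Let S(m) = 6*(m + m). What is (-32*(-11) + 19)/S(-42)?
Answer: -53/72 ≈ -0.73611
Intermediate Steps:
S(m) = 12*m (S(m) = 6*(2*m) = 12*m)
(-32*(-11) + 19)/S(-42) = (-32*(-11) + 19)/((12*(-42))) = (352 + 19)/(-504) = 371*(-1/504) = -53/72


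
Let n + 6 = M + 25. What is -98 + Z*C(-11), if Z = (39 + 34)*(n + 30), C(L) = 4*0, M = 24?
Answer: -98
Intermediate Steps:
n = 43 (n = -6 + (24 + 25) = -6 + 49 = 43)
C(L) = 0
Z = 5329 (Z = (39 + 34)*(43 + 30) = 73*73 = 5329)
-98 + Z*C(-11) = -98 + 5329*0 = -98 + 0 = -98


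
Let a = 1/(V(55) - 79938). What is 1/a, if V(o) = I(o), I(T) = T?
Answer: -79883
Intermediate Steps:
V(o) = o
a = -1/79883 (a = 1/(55 - 79938) = 1/(-79883) = -1/79883 ≈ -1.2518e-5)
1/a = 1/(-1/79883) = -79883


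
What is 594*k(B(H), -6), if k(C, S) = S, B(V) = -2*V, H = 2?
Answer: -3564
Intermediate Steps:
594*k(B(H), -6) = 594*(-6) = -3564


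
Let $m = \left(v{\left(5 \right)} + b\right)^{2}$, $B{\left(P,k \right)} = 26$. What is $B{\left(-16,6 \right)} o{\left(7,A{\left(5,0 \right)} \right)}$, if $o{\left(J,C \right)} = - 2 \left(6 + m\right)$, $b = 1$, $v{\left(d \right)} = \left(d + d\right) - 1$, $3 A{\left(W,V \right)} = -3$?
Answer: $-5512$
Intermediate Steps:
$A{\left(W,V \right)} = -1$ ($A{\left(W,V \right)} = \frac{1}{3} \left(-3\right) = -1$)
$v{\left(d \right)} = -1 + 2 d$ ($v{\left(d \right)} = 2 d - 1 = -1 + 2 d$)
$m = 100$ ($m = \left(\left(-1 + 2 \cdot 5\right) + 1\right)^{2} = \left(\left(-1 + 10\right) + 1\right)^{2} = \left(9 + 1\right)^{2} = 10^{2} = 100$)
$o{\left(J,C \right)} = -212$ ($o{\left(J,C \right)} = - 2 \left(6 + 100\right) = \left(-2\right) 106 = -212$)
$B{\left(-16,6 \right)} o{\left(7,A{\left(5,0 \right)} \right)} = 26 \left(-212\right) = -5512$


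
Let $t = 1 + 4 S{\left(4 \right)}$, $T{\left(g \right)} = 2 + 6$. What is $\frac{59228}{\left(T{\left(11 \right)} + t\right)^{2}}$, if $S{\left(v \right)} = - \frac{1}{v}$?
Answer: $\frac{14807}{16} \approx 925.44$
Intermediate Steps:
$T{\left(g \right)} = 8$
$t = 0$ ($t = 1 + 4 \left(- \frac{1}{4}\right) = 1 - 1 = 0$)
$\frac{59228}{\left(T{\left(11 \right)} + t\right)^{2}} = \frac{59228}{\left(8 + 0\right)^{2}} = \frac{59228}{8^{2}} = \frac{59228}{64} = 59228 \cdot \frac{1}{64} = \frac{14807}{16}$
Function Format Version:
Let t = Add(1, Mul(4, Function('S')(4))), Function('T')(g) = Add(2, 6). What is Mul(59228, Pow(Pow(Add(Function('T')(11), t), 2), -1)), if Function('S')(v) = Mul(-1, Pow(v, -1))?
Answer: Rational(14807, 16) ≈ 925.44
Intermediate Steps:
Function('T')(g) = 8
t = 0 (t = Add(1, Mul(4, Mul(-1, Pow(4, -1)))) = Add(1, Mul(4, Mul(-1, Rational(1, 4)))) = Add(1, Mul(4, Rational(-1, 4))) = Add(1, -1) = 0)
Mul(59228, Pow(Pow(Add(Function('T')(11), t), 2), -1)) = Mul(59228, Pow(Pow(Add(8, 0), 2), -1)) = Mul(59228, Pow(Pow(8, 2), -1)) = Mul(59228, Pow(64, -1)) = Mul(59228, Rational(1, 64)) = Rational(14807, 16)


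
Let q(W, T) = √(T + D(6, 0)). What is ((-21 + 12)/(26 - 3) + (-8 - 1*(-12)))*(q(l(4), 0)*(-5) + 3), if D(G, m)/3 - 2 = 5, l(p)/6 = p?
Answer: 249/23 - 415*√21/23 ≈ -71.859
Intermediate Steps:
l(p) = 6*p
D(G, m) = 21 (D(G, m) = 6 + 3*5 = 6 + 15 = 21)
q(W, T) = √(21 + T) (q(W, T) = √(T + 21) = √(21 + T))
((-21 + 12)/(26 - 3) + (-8 - 1*(-12)))*(q(l(4), 0)*(-5) + 3) = ((-21 + 12)/(26 - 3) + (-8 - 1*(-12)))*(√(21 + 0)*(-5) + 3) = (-9/23 + (-8 + 12))*(√21*(-5) + 3) = (-9*1/23 + 4)*(-5*√21 + 3) = (-9/23 + 4)*(3 - 5*√21) = 83*(3 - 5*√21)/23 = 249/23 - 415*√21/23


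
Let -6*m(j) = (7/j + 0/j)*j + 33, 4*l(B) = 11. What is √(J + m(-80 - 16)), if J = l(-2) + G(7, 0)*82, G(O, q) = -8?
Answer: I*√23757/6 ≈ 25.689*I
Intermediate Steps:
l(B) = 11/4 (l(B) = (¼)*11 = 11/4)
J = -2613/4 (J = 11/4 - 8*82 = 11/4 - 656 = -2613/4 ≈ -653.25)
m(j) = -20/3 (m(j) = -((7/j + 0/j)*j + 33)/6 = -((7/j + 0)*j + 33)/6 = -((7/j)*j + 33)/6 = -(7 + 33)/6 = -⅙*40 = -20/3)
√(J + m(-80 - 16)) = √(-2613/4 - 20/3) = √(-7919/12) = I*√23757/6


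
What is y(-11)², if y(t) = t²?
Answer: 14641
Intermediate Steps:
y(-11)² = ((-11)²)² = 121² = 14641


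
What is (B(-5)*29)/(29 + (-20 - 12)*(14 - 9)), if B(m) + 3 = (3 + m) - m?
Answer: 0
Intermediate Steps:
B(m) = 0 (B(m) = -3 + ((3 + m) - m) = -3 + 3 = 0)
(B(-5)*29)/(29 + (-20 - 12)*(14 - 9)) = (0*29)/(29 + (-20 - 12)*(14 - 9)) = 0/(29 - 32*5) = 0/(29 - 160) = 0/(-131) = 0*(-1/131) = 0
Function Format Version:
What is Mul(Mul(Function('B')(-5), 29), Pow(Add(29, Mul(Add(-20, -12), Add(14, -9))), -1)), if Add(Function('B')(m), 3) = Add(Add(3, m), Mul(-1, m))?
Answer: 0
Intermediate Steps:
Function('B')(m) = 0 (Function('B')(m) = Add(-3, Add(Add(3, m), Mul(-1, m))) = Add(-3, 3) = 0)
Mul(Mul(Function('B')(-5), 29), Pow(Add(29, Mul(Add(-20, -12), Add(14, -9))), -1)) = Mul(Mul(0, 29), Pow(Add(29, Mul(Add(-20, -12), Add(14, -9))), -1)) = Mul(0, Pow(Add(29, Mul(-32, 5)), -1)) = Mul(0, Pow(Add(29, -160), -1)) = Mul(0, Pow(-131, -1)) = Mul(0, Rational(-1, 131)) = 0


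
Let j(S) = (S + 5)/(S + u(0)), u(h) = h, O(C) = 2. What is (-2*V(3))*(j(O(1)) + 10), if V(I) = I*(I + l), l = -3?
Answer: 0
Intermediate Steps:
V(I) = I*(-3 + I) (V(I) = I*(I - 3) = I*(-3 + I))
j(S) = (5 + S)/S (j(S) = (S + 5)/(S + 0) = (5 + S)/S)
(-2*V(3))*(j(O(1)) + 10) = (-6*(-3 + 3))*((5 + 2)/2 + 10) = (-6*0)*((½)*7 + 10) = (-2*0)*(7/2 + 10) = 0*(27/2) = 0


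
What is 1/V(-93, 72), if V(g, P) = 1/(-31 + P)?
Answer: 41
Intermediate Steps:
1/V(-93, 72) = 1/(1/(-31 + 72)) = 1/(1/41) = 41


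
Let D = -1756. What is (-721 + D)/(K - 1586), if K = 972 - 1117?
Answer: 2477/1731 ≈ 1.4310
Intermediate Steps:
K = -145
(-721 + D)/(K - 1586) = (-721 - 1756)/(-145 - 1586) = -2477/(-1731) = -2477*(-1/1731) = 2477/1731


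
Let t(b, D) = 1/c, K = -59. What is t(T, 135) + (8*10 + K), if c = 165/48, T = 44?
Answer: 1171/55 ≈ 21.291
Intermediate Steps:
c = 55/16 (c = 165*(1/48) = 55/16 ≈ 3.4375)
t(b, D) = 16/55 (t(b, D) = 1/(55/16) = 16/55)
t(T, 135) + (8*10 + K) = 16/55 + (8*10 - 59) = 16/55 + (80 - 59) = 16/55 + 21 = 1171/55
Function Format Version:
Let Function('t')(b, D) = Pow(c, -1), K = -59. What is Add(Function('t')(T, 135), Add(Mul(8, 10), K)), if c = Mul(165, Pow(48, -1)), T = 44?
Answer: Rational(1171, 55) ≈ 21.291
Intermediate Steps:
c = Rational(55, 16) (c = Mul(165, Rational(1, 48)) = Rational(55, 16) ≈ 3.4375)
Function('t')(b, D) = Rational(16, 55) (Function('t')(b, D) = Pow(Rational(55, 16), -1) = Rational(16, 55))
Add(Function('t')(T, 135), Add(Mul(8, 10), K)) = Add(Rational(16, 55), Add(Mul(8, 10), -59)) = Add(Rational(16, 55), Add(80, -59)) = Add(Rational(16, 55), 21) = Rational(1171, 55)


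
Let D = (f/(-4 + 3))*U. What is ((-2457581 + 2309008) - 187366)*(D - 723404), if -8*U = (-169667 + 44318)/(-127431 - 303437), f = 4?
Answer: 209418710010536305/861736 ≈ 2.4302e+11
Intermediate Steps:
U = -125349/3446944 (U = -(-169667 + 44318)/(8*(-127431 - 303437)) = -(-125349)/(8*(-430868)) = -(-125349)*(-1)/(8*430868) = -⅛*125349/430868 = -125349/3446944 ≈ -0.036365)
D = 125349/861736 (D = (4/(-4 + 3))*(-125349/3446944) = (4/(-1))*(-125349/3446944) = (4*(-1))*(-125349/3446944) = -4*(-125349/3446944) = 125349/861736 ≈ 0.14546)
((-2457581 + 2309008) - 187366)*(D - 723404) = ((-2457581 + 2309008) - 187366)*(125349/861736 - 723404) = (-148573 - 187366)*(-623383143995/861736) = -335939*(-623383143995/861736) = 209418710010536305/861736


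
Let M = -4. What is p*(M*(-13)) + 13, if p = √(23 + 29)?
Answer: 13 + 104*√13 ≈ 387.98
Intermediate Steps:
p = 2*√13 (p = √52 = 2*√13 ≈ 7.2111)
p*(M*(-13)) + 13 = (2*√13)*(-4*(-13)) + 13 = (2*√13)*52 + 13 = 104*√13 + 13 = 13 + 104*√13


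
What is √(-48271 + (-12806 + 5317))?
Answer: 4*I*√3485 ≈ 236.14*I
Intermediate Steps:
√(-48271 + (-12806 + 5317)) = √(-48271 - 7489) = √(-55760) = 4*I*√3485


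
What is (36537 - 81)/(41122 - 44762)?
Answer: -651/65 ≈ -10.015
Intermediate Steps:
(36537 - 81)/(41122 - 44762) = 36456/(-3640) = 36456*(-1/3640) = -651/65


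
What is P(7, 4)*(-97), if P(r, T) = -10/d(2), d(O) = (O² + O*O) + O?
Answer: 97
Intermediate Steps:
d(O) = O + 2*O² (d(O) = (O² + O²) + O = 2*O² + O = O + 2*O²)
P(r, T) = -1 (P(r, T) = -10*1/(2*(1 + 2*2)) = -10*1/(2*(1 + 4)) = -10/(2*5) = -10/10 = -10*⅒ = -1)
P(7, 4)*(-97) = -1*(-97) = 97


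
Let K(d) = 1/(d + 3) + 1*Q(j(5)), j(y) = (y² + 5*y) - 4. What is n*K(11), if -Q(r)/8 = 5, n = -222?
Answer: 62049/7 ≈ 8864.1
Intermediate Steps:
j(y) = -4 + y² + 5*y
Q(r) = -40 (Q(r) = -8*5 = -40)
K(d) = -40 + 1/(3 + d) (K(d) = 1/(d + 3) + 1*(-40) = 1/(3 + d) - 40 = -40 + 1/(3 + d))
n*K(11) = -222*(-119 - 40*11)/(3 + 11) = -222*(-119 - 440)/14 = -111*(-559)/7 = -222*(-559/14) = 62049/7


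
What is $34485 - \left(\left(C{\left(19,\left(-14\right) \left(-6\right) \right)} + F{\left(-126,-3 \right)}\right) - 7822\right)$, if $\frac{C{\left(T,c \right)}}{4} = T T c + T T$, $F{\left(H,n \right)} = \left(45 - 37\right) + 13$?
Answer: $-80454$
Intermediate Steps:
$F{\left(H,n \right)} = 21$ ($F{\left(H,n \right)} = 8 + 13 = 21$)
$C{\left(T,c \right)} = 4 T^{2} + 4 c T^{2}$ ($C{\left(T,c \right)} = 4 \left(T T c + T T\right) = 4 \left(T^{2} c + T^{2}\right) = 4 \left(c T^{2} + T^{2}\right) = 4 \left(T^{2} + c T^{2}\right) = 4 T^{2} + 4 c T^{2}$)
$34485 - \left(\left(C{\left(19,\left(-14\right) \left(-6\right) \right)} + F{\left(-126,-3 \right)}\right) - 7822\right) = 34485 - \left(\left(4 \cdot 19^{2} \left(1 - -84\right) + 21\right) - 7822\right) = 34485 - \left(\left(4 \cdot 361 \left(1 + 84\right) + 21\right) - 7822\right) = 34485 - \left(\left(4 \cdot 361 \cdot 85 + 21\right) - 7822\right) = 34485 - \left(\left(122740 + 21\right) - 7822\right) = 34485 - \left(122761 - 7822\right) = 34485 - 114939 = -80454$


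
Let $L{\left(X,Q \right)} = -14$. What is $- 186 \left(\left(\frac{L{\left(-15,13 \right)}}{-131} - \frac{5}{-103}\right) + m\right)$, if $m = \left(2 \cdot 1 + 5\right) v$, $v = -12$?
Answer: $\frac{210424590}{13493} \approx 15595.0$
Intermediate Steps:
$m = -84$ ($m = \left(2 \cdot 1 + 5\right) \left(-12\right) = \left(2 + 5\right) \left(-12\right) = 7 \left(-12\right) = -84$)
$- 186 \left(\left(\frac{L{\left(-15,13 \right)}}{-131} - \frac{5}{-103}\right) + m\right) = - 186 \left(\left(- \frac{14}{-131} - \frac{5}{-103}\right) - 84\right) = - 186 \left(\left(\left(-14\right) \left(- \frac{1}{131}\right) - - \frac{5}{103}\right) - 84\right) = - 186 \left(\left(\frac{14}{131} + \frac{5}{103}\right) - 84\right) = - 186 \left(\frac{2097}{13493} - 84\right) = \left(-186\right) \left(- \frac{1131315}{13493}\right) = \frac{210424590}{13493}$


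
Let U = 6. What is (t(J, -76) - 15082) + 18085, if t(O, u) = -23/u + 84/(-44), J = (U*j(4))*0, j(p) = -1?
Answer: 2509165/836 ≈ 3001.4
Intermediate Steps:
J = 0 (J = (6*(-1))*0 = -6*0 = 0)
t(O, u) = -21/11 - 23/u (t(O, u) = -23/u + 84*(-1/44) = -23/u - 21/11 = -21/11 - 23/u)
(t(J, -76) - 15082) + 18085 = ((-21/11 - 23/(-76)) - 15082) + 18085 = ((-21/11 - 23*(-1/76)) - 15082) + 18085 = ((-21/11 + 23/76) - 15082) + 18085 = (-1343/836 - 15082) + 18085 = -12609895/836 + 18085 = 2509165/836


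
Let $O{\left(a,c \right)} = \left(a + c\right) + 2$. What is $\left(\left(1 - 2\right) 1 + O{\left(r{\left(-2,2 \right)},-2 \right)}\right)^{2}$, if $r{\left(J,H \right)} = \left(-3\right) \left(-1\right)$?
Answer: $4$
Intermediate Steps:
$r{\left(J,H \right)} = 3$
$O{\left(a,c \right)} = 2 + a + c$
$\left(\left(1 - 2\right) 1 + O{\left(r{\left(-2,2 \right)},-2 \right)}\right)^{2} = \left(\left(1 - 2\right) 1 + \left(2 + 3 - 2\right)\right)^{2} = \left(\left(-1\right) 1 + 3\right)^{2} = \left(-1 + 3\right)^{2} = 2^{2} = 4$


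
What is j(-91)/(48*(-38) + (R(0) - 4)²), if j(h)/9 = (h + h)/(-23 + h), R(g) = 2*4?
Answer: -273/34352 ≈ -0.0079471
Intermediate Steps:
R(g) = 8
j(h) = 18*h/(-23 + h) (j(h) = 9*((h + h)/(-23 + h)) = 9*((2*h)/(-23 + h)) = 9*(2*h/(-23 + h)) = 18*h/(-23 + h))
j(-91)/(48*(-38) + (R(0) - 4)²) = (18*(-91)/(-23 - 91))/(48*(-38) + (8 - 4)²) = (18*(-91)/(-114))/(-1824 + 4²) = (18*(-91)*(-1/114))/(-1824 + 16) = (273/19)/(-1808) = (273/19)*(-1/1808) = -273/34352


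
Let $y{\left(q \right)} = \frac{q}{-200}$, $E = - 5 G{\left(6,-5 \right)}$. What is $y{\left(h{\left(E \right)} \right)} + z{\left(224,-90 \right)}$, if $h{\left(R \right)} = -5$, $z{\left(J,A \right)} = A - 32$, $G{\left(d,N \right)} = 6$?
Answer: $- \frac{4879}{40} \approx -121.97$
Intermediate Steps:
$z{\left(J,A \right)} = -32 + A$
$E = -30$ ($E = \left(-5\right) 6 = -30$)
$y{\left(q \right)} = - \frac{q}{200}$ ($y{\left(q \right)} = q \left(- \frac{1}{200}\right) = - \frac{q}{200}$)
$y{\left(h{\left(E \right)} \right)} + z{\left(224,-90 \right)} = \left(- \frac{1}{200}\right) \left(-5\right) - 122 = \frac{1}{40} - 122 = - \frac{4879}{40}$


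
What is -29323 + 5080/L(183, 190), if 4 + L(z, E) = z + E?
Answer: -10815107/369 ≈ -29309.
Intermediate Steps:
L(z, E) = -4 + E + z (L(z, E) = -4 + (z + E) = -4 + (E + z) = -4 + E + z)
-29323 + 5080/L(183, 190) = -29323 + 5080/(-4 + 190 + 183) = -29323 + 5080/369 = -10815107/369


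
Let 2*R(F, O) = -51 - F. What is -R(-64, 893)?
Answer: -13/2 ≈ -6.5000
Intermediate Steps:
R(F, O) = -51/2 - F/2 (R(F, O) = (-51 - F)/2 = -51/2 - F/2)
-R(-64, 893) = -(-51/2 - 1/2*(-64)) = -(-51/2 + 32) = -1*13/2 = -13/2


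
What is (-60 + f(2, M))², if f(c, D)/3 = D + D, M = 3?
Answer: 1764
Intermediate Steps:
f(c, D) = 6*D (f(c, D) = 3*(D + D) = 3*(2*D) = 6*D)
(-60 + f(2, M))² = (-60 + 6*3)² = (-60 + 18)² = (-42)² = 1764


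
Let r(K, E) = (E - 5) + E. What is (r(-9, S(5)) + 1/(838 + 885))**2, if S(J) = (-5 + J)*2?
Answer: 74200996/2968729 ≈ 24.994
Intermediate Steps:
S(J) = -10 + 2*J
r(K, E) = -5 + 2*E (r(K, E) = (-5 + E) + E = -5 + 2*E)
(r(-9, S(5)) + 1/(838 + 885))**2 = ((-5 + 2*(-10 + 2*5)) + 1/(838 + 885))**2 = ((-5 + 2*(-10 + 10)) + 1/1723)**2 = ((-5 + 2*0) + 1/1723)**2 = ((-5 + 0) + 1/1723)**2 = (-5 + 1/1723)**2 = (-8614/1723)**2 = 74200996/2968729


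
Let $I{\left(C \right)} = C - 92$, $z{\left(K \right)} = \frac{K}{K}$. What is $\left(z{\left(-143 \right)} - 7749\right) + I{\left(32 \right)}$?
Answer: $-7808$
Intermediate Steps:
$z{\left(K \right)} = 1$
$I{\left(C \right)} = -92 + C$ ($I{\left(C \right)} = C - 92 = -92 + C$)
$\left(z{\left(-143 \right)} - 7749\right) + I{\left(32 \right)} = \left(1 - 7749\right) + \left(-92 + 32\right) = -7748 - 60 = -7808$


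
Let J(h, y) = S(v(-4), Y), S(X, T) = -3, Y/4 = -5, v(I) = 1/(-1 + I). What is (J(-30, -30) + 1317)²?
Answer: 1726596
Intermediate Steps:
Y = -20 (Y = 4*(-5) = -20)
J(h, y) = -3
(J(-30, -30) + 1317)² = (-3 + 1317)² = 1314² = 1726596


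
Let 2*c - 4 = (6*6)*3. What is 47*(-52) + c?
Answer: -2388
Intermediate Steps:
c = 56 (c = 2 + ((6*6)*3)/2 = 2 + (36*3)/2 = 2 + (½)*108 = 2 + 54 = 56)
47*(-52) + c = 47*(-52) + 56 = -2444 + 56 = -2388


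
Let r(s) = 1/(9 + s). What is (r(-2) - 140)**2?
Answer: 958441/49 ≈ 19560.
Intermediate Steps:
(r(-2) - 140)**2 = (1/(9 - 2) - 140)**2 = (1/7 - 140)**2 = (-979/7)**2 = 958441/49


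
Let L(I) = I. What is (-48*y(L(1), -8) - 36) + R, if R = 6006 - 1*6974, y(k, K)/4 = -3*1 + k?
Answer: -620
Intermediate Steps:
y(k, K) = -12 + 4*k (y(k, K) = 4*(-3*1 + k) = 4*(-3 + k) = -12 + 4*k)
R = -968 (R = 6006 - 6974 = -968)
(-48*y(L(1), -8) - 36) + R = (-48*(-12 + 4*1) - 36) - 968 = (-48*(-12 + 4) - 36) - 968 = (-48*(-8) - 36) - 968 = (384 - 36) - 968 = 348 - 968 = -620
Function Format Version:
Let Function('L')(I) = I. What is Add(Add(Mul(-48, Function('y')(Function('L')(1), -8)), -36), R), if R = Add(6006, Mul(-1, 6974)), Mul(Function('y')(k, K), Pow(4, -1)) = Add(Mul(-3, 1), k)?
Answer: -620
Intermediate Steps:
Function('y')(k, K) = Add(-12, Mul(4, k)) (Function('y')(k, K) = Mul(4, Add(Mul(-3, 1), k)) = Mul(4, Add(-3, k)) = Add(-12, Mul(4, k)))
R = -968 (R = Add(6006, -6974) = -968)
Add(Add(Mul(-48, Function('y')(Function('L')(1), -8)), -36), R) = Add(Add(Mul(-48, Add(-12, Mul(4, 1))), -36), -968) = Add(Add(Mul(-48, Add(-12, 4)), -36), -968) = Add(Add(Mul(-48, -8), -36), -968) = Add(Add(384, -36), -968) = Add(348, -968) = -620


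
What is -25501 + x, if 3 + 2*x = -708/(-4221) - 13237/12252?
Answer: -293089563269/11492376 ≈ -25503.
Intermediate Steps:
x = -22482893/11492376 (x = -3/2 + (-708/(-4221) - 13237/12252)/2 = -3/2 + (-708*(-1/4221) - 13237*1/12252)/2 = -3/2 + (236/1407 - 13237/12252)/2 = -3/2 + (½)*(-5244329/5746188) = -3/2 - 5244329/11492376 = -22482893/11492376 ≈ -1.9563)
-25501 + x = -25501 - 22482893/11492376 = -293089563269/11492376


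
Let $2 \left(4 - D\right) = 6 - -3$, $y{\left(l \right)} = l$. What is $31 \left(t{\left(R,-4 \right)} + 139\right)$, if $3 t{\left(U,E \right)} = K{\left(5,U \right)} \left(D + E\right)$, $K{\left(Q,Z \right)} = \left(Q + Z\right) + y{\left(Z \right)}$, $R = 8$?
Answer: $\frac{6665}{2} \approx 3332.5$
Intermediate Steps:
$K{\left(Q,Z \right)} = Q + 2 Z$ ($K{\left(Q,Z \right)} = \left(Q + Z\right) + Z = Q + 2 Z$)
$D = - \frac{1}{2}$ ($D = 4 - \frac{6 - -3}{2} = 4 - \frac{6 + 3}{2} = 4 - \frac{9}{2} = - \frac{1}{2} \approx -0.5$)
$t{\left(U,E \right)} = \frac{\left(5 + 2 U\right) \left(- \frac{1}{2} + E\right)}{3}$
$31 \left(t{\left(R,-4 \right)} + 139\right) = 31 \left(\frac{\left(-1 + 2 \left(-4\right)\right) \left(5 + 2 \cdot 8\right)}{6} + 139\right) = 31 \left(\frac{\left(-1 - 8\right) \left(5 + 16\right)}{6} + 139\right) = 31 \left(\frac{1}{6} \left(-9\right) 21 + 139\right) = 31 \left(- \frac{63}{2} + 139\right) = 31 \cdot \frac{215}{2} = \frac{6665}{2}$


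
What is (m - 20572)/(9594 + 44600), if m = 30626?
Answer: 5027/27097 ≈ 0.18552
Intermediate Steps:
(m - 20572)/(9594 + 44600) = (30626 - 20572)/(9594 + 44600) = 10054/54194 = 10054*(1/54194) = 5027/27097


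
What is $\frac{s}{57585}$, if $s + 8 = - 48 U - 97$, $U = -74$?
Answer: $\frac{1149}{19195} \approx 0.059859$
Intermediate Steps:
$s = 3447$ ($s = -8 - -3455 = -8 + \left(3552 - 97\right) = -8 + 3455 = 3447$)
$\frac{s}{57585} = \frac{3447}{57585} = 3447 \cdot \frac{1}{57585} = \frac{1149}{19195}$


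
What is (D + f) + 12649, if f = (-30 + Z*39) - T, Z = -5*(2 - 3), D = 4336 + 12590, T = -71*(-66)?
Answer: 25054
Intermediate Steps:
T = 4686
D = 16926
Z = 5 (Z = -5*(-1) = 5)
f = -4521 (f = (-30 + 5*39) - 1*4686 = (-30 + 195) - 4686 = 165 - 4686 = -4521)
(D + f) + 12649 = (16926 - 4521) + 12649 = 12405 + 12649 = 25054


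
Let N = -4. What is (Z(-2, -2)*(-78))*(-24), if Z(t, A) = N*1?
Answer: -7488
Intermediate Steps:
Z(t, A) = -4 (Z(t, A) = -4*1 = -4)
(Z(-2, -2)*(-78))*(-24) = -4*(-78)*(-24) = 312*(-24) = -7488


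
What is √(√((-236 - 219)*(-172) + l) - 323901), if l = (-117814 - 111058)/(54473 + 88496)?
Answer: √(-6620580154002861 + 857814*√44433673345747)/142969 ≈ 568.88*I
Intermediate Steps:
l = -228872/142969 ≈ -1.6009
√(√((-236 - 219)*(-172) + l) - 323901) = √(√((-236 - 219)*(-172) - 228872/142969) - 323901) = √(√(-455*(-172) - 228872/142969) - 323901) = √(√(78260 - 228872/142969) - 323901) = √(√(11188525068/142969) - 323901) = √(6*√44433673345747/142969 - 323901) = √(-323901 + 6*√44433673345747/142969)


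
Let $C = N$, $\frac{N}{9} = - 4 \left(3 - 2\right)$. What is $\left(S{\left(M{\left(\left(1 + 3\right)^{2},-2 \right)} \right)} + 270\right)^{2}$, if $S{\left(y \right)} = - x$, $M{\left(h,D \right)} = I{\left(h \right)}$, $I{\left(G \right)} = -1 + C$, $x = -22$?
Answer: $85264$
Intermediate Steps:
$N = -36$ ($N = 9 \left(- 4 \left(3 - 2\right)\right) = 9 \left(\left(-4\right) 1\right) = 9 \left(-4\right) = -36$)
$C = -36$
$I{\left(G \right)} = -37$ ($I{\left(G \right)} = -1 - 36 = -37$)
$M{\left(h,D \right)} = -37$
$S{\left(y \right)} = 22$ ($S{\left(y \right)} = \left(-1\right) \left(-22\right) = 22$)
$\left(S{\left(M{\left(\left(1 + 3\right)^{2},-2 \right)} \right)} + 270\right)^{2} = \left(22 + 270\right)^{2} = 292^{2} = 85264$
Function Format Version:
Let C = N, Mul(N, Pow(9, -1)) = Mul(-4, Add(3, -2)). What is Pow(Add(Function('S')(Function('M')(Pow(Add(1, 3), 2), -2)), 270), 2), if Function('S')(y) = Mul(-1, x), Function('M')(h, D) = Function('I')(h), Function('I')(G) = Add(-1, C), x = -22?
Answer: 85264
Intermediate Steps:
N = -36 (N = Mul(9, Mul(-4, Add(3, -2))) = Mul(9, Mul(-4, 1)) = Mul(9, -4) = -36)
C = -36
Function('I')(G) = -37 (Function('I')(G) = Add(-1, -36) = -37)
Function('M')(h, D) = -37
Function('S')(y) = 22 (Function('S')(y) = Mul(-1, -22) = 22)
Pow(Add(Function('S')(Function('M')(Pow(Add(1, 3), 2), -2)), 270), 2) = Pow(Add(22, 270), 2) = Pow(292, 2) = 85264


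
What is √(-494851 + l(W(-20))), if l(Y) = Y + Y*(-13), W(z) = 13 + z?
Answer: I*√494767 ≈ 703.4*I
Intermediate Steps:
l(Y) = -12*Y (l(Y) = Y - 13*Y = -12*Y)
√(-494851 + l(W(-20))) = √(-494851 - 12*(13 - 20)) = √(-494851 - 12*(-7)) = √(-494851 + 84) = √(-494767) = I*√494767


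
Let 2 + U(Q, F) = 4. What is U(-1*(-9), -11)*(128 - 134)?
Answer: -12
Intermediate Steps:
U(Q, F) = 2 (U(Q, F) = -2 + 4 = 2)
U(-1*(-9), -11)*(128 - 134) = 2*(128 - 134) = 2*(-6) = -12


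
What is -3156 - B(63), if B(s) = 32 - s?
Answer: -3125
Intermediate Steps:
-3156 - B(63) = -3156 - (32 - 1*63) = -3156 - (32 - 63) = -3156 - 1*(-31) = -3156 + 31 = -3125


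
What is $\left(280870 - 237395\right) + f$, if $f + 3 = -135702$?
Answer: $-92230$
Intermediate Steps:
$f = -135705$ ($f = -3 - 135702 = -135705$)
$\left(280870 - 237395\right) + f = \left(280870 - 237395\right) - 135705 = 43475 - 135705 = -92230$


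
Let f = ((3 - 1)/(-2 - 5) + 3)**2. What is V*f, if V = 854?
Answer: 44042/7 ≈ 6291.7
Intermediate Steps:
f = 361/49 (f = (2/(-7) + 3)**2 = (2*(-1/7) + 3)**2 = (-2/7 + 3)**2 = (19/7)**2 = 361/49 ≈ 7.3673)
V*f = 854*(361/49) = 44042/7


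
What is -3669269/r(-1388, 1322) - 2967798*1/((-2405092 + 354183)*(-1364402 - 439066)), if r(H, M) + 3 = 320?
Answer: -2261950689492469799/195417225752434 ≈ -11575.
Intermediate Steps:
r(H, M) = 317 (r(H, M) = -3 + 320 = 317)
-3669269/r(-1388, 1322) - 2967798*1/((-2405092 + 354183)*(-1364402 - 439066)) = -3669269/317 - 2967798*1/((-2405092 + 354183)*(-1364402 - 439066)) = -3669269*1/317 - 2967798/((-2050909*(-1803468))) = -3669269/317 - 2967798/3698748752412 = -3669269/317 - 2967798*1/3698748752412 = -3669269/317 - 494633/616458125402 = -2261950689492469799/195417225752434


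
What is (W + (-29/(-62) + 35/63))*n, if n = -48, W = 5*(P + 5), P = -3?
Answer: -49208/93 ≈ -529.12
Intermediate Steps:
W = 10 (W = 5*(-3 + 5) = 5*2 = 10)
(W + (-29/(-62) + 35/63))*n = (10 + (-29/(-62) + 35/63))*(-48) = (10 + (-29*(-1/62) + 35*(1/63)))*(-48) = (10 + (29/62 + 5/9))*(-48) = (10 + 571/558)*(-48) = (6151/558)*(-48) = -49208/93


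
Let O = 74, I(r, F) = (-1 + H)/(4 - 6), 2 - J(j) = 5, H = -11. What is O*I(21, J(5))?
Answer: 444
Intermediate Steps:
J(j) = -3 (J(j) = 2 - 1*5 = 2 - 5 = -3)
I(r, F) = 6 (I(r, F) = (-1 - 11)/(4 - 6) = -12/(-2) = -12*(-1/2) = 6)
O*I(21, J(5)) = 74*6 = 444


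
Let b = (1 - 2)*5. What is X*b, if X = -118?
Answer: 590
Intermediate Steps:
b = -5 (b = -1*5 = -5)
X*b = -118*(-5) = 590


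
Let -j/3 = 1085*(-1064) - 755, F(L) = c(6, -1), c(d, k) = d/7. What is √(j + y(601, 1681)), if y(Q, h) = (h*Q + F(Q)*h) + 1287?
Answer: √219451099/7 ≈ 2116.3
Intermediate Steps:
c(d, k) = d/7 (c(d, k) = d*(⅐) = d/7)
F(L) = 6/7 (F(L) = (⅐)*6 = 6/7)
j = 3465585 (j = -3*(1085*(-1064) - 755) = -3*(-1154440 - 755) = -3*(-1155195) = 3465585)
y(Q, h) = 1287 + 6*h/7 + Q*h (y(Q, h) = (h*Q + 6*h/7) + 1287 = (Q*h + 6*h/7) + 1287 = (6*h/7 + Q*h) + 1287 = 1287 + 6*h/7 + Q*h)
√(j + y(601, 1681)) = √(3465585 + (1287 + (6/7)*1681 + 601*1681)) = √(3465585 + (1287 + 10086/7 + 1010281)) = √(3465585 + 7091062/7) = √(31350157/7) = √219451099/7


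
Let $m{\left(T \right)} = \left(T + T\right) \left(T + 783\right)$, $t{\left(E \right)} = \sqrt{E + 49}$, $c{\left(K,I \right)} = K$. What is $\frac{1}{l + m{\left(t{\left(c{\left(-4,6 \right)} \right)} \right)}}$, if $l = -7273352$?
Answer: $- \frac{3636631}{26450114882312} - \frac{2349 \sqrt{5}}{26450114882312} \approx -1.3769 \cdot 10^{-7}$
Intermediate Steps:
$t{\left(E \right)} = \sqrt{49 + E}$
$m{\left(T \right)} = 2 T \left(783 + T\right)$
$\frac{1}{l + m{\left(t{\left(c{\left(-4,6 \right)} \right)} \right)}} = \frac{1}{-7273352 + 2 \sqrt{49 - 4} \left(783 + \sqrt{49 - 4}\right)} = \frac{1}{-7273352 + 2 \sqrt{45} \left(783 + \sqrt{45}\right)} = \frac{1}{-7273352 + 2 \cdot 3 \sqrt{5} \left(783 + 3 \sqrt{5}\right)} = \frac{1}{-7273352 + 6 \sqrt{5} \left(783 + 3 \sqrt{5}\right)}$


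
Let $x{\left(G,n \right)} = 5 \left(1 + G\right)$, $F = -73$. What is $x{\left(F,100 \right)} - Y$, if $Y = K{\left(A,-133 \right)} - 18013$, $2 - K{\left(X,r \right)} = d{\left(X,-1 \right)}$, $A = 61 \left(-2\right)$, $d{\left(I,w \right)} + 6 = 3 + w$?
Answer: $17647$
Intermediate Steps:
$d{\left(I,w \right)} = -3 + w$ ($d{\left(I,w \right)} = -6 + \left(3 + w\right) = -3 + w$)
$A = -122$
$K{\left(X,r \right)} = 6$ ($K{\left(X,r \right)} = 2 - \left(-3 - 1\right) = 2 - -4 = 2 + 4 = 6$)
$Y = -18007$ ($Y = 6 - 18013 = -18007$)
$x{\left(G,n \right)} = 5 + 5 G$
$x{\left(F,100 \right)} - Y = \left(5 + 5 \left(-73\right)\right) - -18007 = \left(5 - 365\right) + 18007 = -360 + 18007 = 17647$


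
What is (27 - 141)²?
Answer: 12996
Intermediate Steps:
(27 - 141)² = (-114)² = 12996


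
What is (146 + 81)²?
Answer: 51529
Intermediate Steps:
(146 + 81)² = 227² = 51529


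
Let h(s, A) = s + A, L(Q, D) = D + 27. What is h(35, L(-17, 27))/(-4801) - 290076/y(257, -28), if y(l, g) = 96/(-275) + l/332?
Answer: -127149393632267/186293203 ≈ -6.8252e+5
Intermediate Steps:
L(Q, D) = 27 + D
y(l, g) = -96/275 + l/332 (y(l, g) = 96*(-1/275) + l*(1/332) = -96/275 + l/332)
h(s, A) = A + s
h(35, L(-17, 27))/(-4801) - 290076/y(257, -28) = ((27 + 27) + 35)/(-4801) - 290076/(-96/275 + (1/332)*257) = (54 + 35)*(-1/4801) - 290076/(-96/275 + 257/332) = 89*(-1/4801) - 290076/38803/91300 = -89/4801 - 290076*91300/38803 = -89/4801 - 26483938800/38803 = -127149393632267/186293203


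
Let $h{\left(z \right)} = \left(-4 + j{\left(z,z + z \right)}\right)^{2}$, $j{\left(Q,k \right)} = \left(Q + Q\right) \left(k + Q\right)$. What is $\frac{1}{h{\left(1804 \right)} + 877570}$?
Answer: $\frac{1}{381283890703634} \approx 2.6227 \cdot 10^{-15}$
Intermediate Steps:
$j{\left(Q,k \right)} = 2 Q \left(Q + k\right)$
$h{\left(z \right)} = \left(-4 + 6 z^{2}\right)^{2}$ ($h{\left(z \right)} = \left(-4 + 2 z \left(z + \left(z + z\right)\right)\right)^{2} = \left(-4 + 2 z \left(z + 2 z\right)\right)^{2} = \left(-4 + 2 z 3 z\right)^{2} = \left(-4 + 6 z^{2}\right)^{2}$)
$\frac{1}{h{\left(1804 \right)} + 877570} = \frac{1}{4 \left(-2 + 3 \cdot 1804^{2}\right)^{2} + 877570} = \frac{1}{4 \left(-2 + 3 \cdot 3254416\right)^{2} + 877570} = \frac{1}{4 \left(-2 + 9763248\right)^{2} + 877570} = \frac{1}{4 \cdot 9763246^{2} + 877570} = \frac{1}{4 \cdot 95320972456516 + 877570} = \frac{1}{381283889826064 + 877570} = \frac{1}{381283890703634}$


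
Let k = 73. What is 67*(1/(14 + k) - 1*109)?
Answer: -635294/87 ≈ -7302.2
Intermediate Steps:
67*(1/(14 + k) - 1*109) = 67*(1/(14 + 73) - 1*109) = 67*(1/87 - 109) = 67*(-9482/87) = -635294/87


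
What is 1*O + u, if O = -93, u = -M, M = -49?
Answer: -44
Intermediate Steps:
u = 49 (u = -1*(-49) = 49)
1*O + u = 1*(-93) + 49 = -93 + 49 = -44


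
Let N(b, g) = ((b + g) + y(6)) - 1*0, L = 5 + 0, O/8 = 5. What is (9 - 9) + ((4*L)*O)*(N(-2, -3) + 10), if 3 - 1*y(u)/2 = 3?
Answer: 4000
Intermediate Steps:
O = 40 (O = 8*5 = 40)
y(u) = 0 (y(u) = 6 - 2*3 = 6 - 6 = 0)
L = 5
N(b, g) = b + g (N(b, g) = ((b + g) + 0) - 1*0 = (b + g) + 0 = b + g)
(9 - 9) + ((4*L)*O)*(N(-2, -3) + 10) = (9 - 9) + ((4*5)*40)*((-2 - 3) + 10) = 0 + (20*40)*(-5 + 10) = 0 + 800*5 = 0 + 4000 = 4000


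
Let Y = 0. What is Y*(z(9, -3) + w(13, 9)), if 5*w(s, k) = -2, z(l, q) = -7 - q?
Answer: 0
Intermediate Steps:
w(s, k) = -⅖ (w(s, k) = (⅕)*(-2) = -⅖)
Y*(z(9, -3) + w(13, 9)) = 0*((-7 - 1*(-3)) - ⅖) = 0*((-7 + 3) - ⅖) = 0*(-4 - ⅖) = 0*(-22/5) = 0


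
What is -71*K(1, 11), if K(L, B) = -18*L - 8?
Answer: 1846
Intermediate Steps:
K(L, B) = -8 - 18*L
-71*K(1, 11) = -71*(-8 - 18*1) = -71*(-8 - 18) = -71*(-26) = 1846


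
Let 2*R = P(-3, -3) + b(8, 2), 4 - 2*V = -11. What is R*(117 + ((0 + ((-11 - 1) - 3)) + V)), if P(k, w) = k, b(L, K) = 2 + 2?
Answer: 219/4 ≈ 54.750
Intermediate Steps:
b(L, K) = 4
V = 15/2 (V = 2 - 1/2*(-11) = 2 + 11/2 = 15/2 ≈ 7.5000)
R = 1/2 (R = (-3 + 4)/2 = (1/2)*1 = 1/2 ≈ 0.50000)
R*(117 + ((0 + ((-11 - 1) - 3)) + V)) = (117 + ((0 + ((-11 - 1) - 3)) + 15/2))/2 = (117 + ((0 + (-12 - 3)) + 15/2))/2 = (117 + ((0 - 15) + 15/2))/2 = (117 + (-15 + 15/2))/2 = (117 - 15/2)/2 = (1/2)*(219/2) = 219/4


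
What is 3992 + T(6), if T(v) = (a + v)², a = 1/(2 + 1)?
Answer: 36289/9 ≈ 4032.1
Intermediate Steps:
a = ⅓ (a = 1/3 = ⅓ ≈ 0.33333)
T(v) = (⅓ + v)²
3992 + T(6) = 3992 + (1 + 3*6)²/9 = 3992 + (1 + 18)²/9 = 3992 + (⅑)*19² = 3992 + (⅑)*361 = 3992 + 361/9 = 36289/9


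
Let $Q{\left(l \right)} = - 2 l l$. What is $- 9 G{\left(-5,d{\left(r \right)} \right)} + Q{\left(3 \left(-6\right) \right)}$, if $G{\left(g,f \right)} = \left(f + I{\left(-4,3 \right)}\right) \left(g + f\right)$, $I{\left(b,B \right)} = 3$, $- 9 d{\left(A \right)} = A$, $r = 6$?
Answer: $-529$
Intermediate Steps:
$Q{\left(l \right)} = - 2 l^{2}$
$d{\left(A \right)} = - \frac{A}{9}$
$G{\left(g,f \right)} = \left(3 + f\right) \left(f + g\right)$ ($G{\left(g,f \right)} = \left(f + 3\right) \left(g + f\right) = \left(3 + f\right) \left(f + g\right)$)
$- 9 G{\left(-5,d{\left(r \right)} \right)} + Q{\left(3 \left(-6\right) \right)} = - 9 \left(\left(\left(- \frac{1}{9}\right) 6\right)^{2} + 3 \left(\left(- \frac{1}{9}\right) 6\right) + 3 \left(-5\right) + \left(- \frac{1}{9}\right) 6 \left(-5\right)\right) - 2 \left(3 \left(-6\right)\right)^{2} = - 9 \left(\left(- \frac{2}{3}\right)^{2} + 3 \left(- \frac{2}{3}\right) - 15 - - \frac{10}{3}\right) - 2 \left(-18\right)^{2} = - 9 \left(\frac{4}{9} - 2 - 15 + \frac{10}{3}\right) - 648 = \left(-9\right) \left(- \frac{119}{9}\right) - 648 = 119 - 648 = -529$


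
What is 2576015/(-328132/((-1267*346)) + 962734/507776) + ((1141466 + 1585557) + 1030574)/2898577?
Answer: 11872185000032935847375/12187746315701451 ≈ 9.7411e+5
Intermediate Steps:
2576015/(-328132/((-1267*346)) + 962734/507776) + ((1141466 + 1585557) + 1030574)/2898577 = 2576015/(-328132/(-438382) + 962734*(1/507776)) + (2727023 + 1030574)*(1/2898577) = 2576015/(-328132*(-1/438382) + 481367/253888) + 3757597*(1/2898577) = 2576015/(23438/31313 + 481367/253888) + 3757597/2898577 = 2576015/(21023671815/7949994944) + 3757597/2898577 = 2576015*(7949994944/21023671815) + 3757597/2898577 = 4095861245133632/4204734363 + 3757597/2898577 = 11872185000032935847375/12187746315701451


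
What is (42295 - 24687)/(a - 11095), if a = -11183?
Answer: -8804/11139 ≈ -0.79038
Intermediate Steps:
(42295 - 24687)/(a - 11095) = (42295 - 24687)/(-11183 - 11095) = 17608/(-22278) = 17608*(-1/22278) = -8804/11139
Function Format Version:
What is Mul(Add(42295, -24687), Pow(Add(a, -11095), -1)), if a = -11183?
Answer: Rational(-8804, 11139) ≈ -0.79038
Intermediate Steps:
Mul(Add(42295, -24687), Pow(Add(a, -11095), -1)) = Mul(Add(42295, -24687), Pow(Add(-11183, -11095), -1)) = Mul(17608, Pow(-22278, -1)) = Mul(17608, Rational(-1, 22278)) = Rational(-8804, 11139)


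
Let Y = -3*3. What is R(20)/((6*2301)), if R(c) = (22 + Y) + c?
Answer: 11/4602 ≈ 0.0023903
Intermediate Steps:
Y = -9
R(c) = 13 + c (R(c) = (22 - 9) + c = 13 + c)
R(20)/((6*2301)) = (13 + 20)/((6*2301)) = 33/13806 = 33*(1/13806) = 11/4602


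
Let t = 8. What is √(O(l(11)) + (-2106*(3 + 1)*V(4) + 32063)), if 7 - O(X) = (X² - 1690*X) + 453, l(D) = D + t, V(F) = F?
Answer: √29670 ≈ 172.25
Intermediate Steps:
l(D) = 8 + D (l(D) = D + 8 = 8 + D)
O(X) = -446 - X² + 1690*X (O(X) = 7 - ((X² - 1690*X) + 453) = 7 - (453 + X² - 1690*X) = 7 + (-453 - X² + 1690*X) = -446 - X² + 1690*X)
√(O(l(11)) + (-2106*(3 + 1)*V(4) + 32063)) = √((-446 - (8 + 11)² + 1690*(8 + 11)) + (-2106*(3 + 1)*4 + 32063)) = √((-446 - 1*19² + 1690*19) + (-8424*4 + 32063)) = √((-446 - 1*361 + 32110) + (-2106*16 + 32063)) = √((-446 - 361 + 32110) + (-33696 + 32063)) = √(31303 - 1633) = √29670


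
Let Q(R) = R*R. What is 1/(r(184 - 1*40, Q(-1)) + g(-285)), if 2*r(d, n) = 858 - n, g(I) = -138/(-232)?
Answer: 116/49775 ≈ 0.0023305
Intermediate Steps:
g(I) = 69/116 (g(I) = -138*(-1/232) = 69/116)
Q(R) = R²
r(d, n) = 429 - n/2 (r(d, n) = (858 - n)/2 = 429 - n/2)
1/(r(184 - 1*40, Q(-1)) + g(-285)) = 1/((429 - ½*(-1)²) + 69/116) = 1/((429 - ½*1) + 69/116) = 1/((429 - ½) + 69/116) = 1/(857/2 + 69/116) = 1/(49775/116) = 116/49775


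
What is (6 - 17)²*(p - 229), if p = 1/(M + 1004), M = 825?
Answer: -50679640/1829 ≈ -27709.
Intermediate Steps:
p = 1/1829 (p = 1/(825 + 1004) = 1/1829 ≈ 0.00054675)
(6 - 17)²*(p - 229) = (6 - 17)²*(1/1829 - 229) = (-11)²*(-418840/1829) = 121*(-418840/1829) = -50679640/1829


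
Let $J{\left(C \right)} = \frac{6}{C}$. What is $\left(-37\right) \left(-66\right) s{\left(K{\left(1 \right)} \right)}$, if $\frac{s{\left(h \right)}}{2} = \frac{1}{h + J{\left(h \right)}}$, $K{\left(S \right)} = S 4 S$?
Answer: $888$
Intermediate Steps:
$K{\left(S \right)} = 4 S^{2}$ ($K{\left(S \right)} = 4 S S = 4 S^{2}$)
$s{\left(h \right)} = \frac{2}{h + \frac{6}{h}}$
$\left(-37\right) \left(-66\right) s{\left(K{\left(1 \right)} \right)} = \left(-37\right) \left(-66\right) \frac{2 \cdot 4 \cdot 1^{2}}{6 + \left(4 \cdot 1^{2}\right)^{2}} = 2442 \frac{2 \cdot 4 \cdot 1}{6 + \left(4 \cdot 1\right)^{2}} = 2442 \cdot 2 \cdot 4 \frac{1}{6 + 4^{2}} = 2442 \cdot 2 \cdot 4 \frac{1}{6 + 16} = 2442 \cdot 2 \cdot 4 \cdot \frac{1}{22} = 2442 \cdot \frac{4}{11} = 888$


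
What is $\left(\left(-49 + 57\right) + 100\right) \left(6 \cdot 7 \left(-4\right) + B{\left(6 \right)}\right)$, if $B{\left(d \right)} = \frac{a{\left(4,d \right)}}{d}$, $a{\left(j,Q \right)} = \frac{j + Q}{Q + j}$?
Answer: $-18126$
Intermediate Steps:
$a{\left(j,Q \right)} = 1$ ($a{\left(j,Q \right)} = \frac{Q + j}{Q + j} = 1$)
$B{\left(d \right)} = \frac{1}{d}$ ($B{\left(d \right)} = 1 \frac{1}{d} = \frac{1}{d}$)
$\left(\left(-49 + 57\right) + 100\right) \left(6 \cdot 7 \left(-4\right) + B{\left(6 \right)}\right) = \left(\left(-49 + 57\right) + 100\right) \left(6 \cdot 7 \left(-4\right) + \frac{1}{6}\right) = \left(8 + 100\right) \left(42 \left(-4\right) + \frac{1}{6}\right) = 108 \left(-168 + \frac{1}{6}\right) = 108 \left(- \frac{1007}{6}\right) = -18126$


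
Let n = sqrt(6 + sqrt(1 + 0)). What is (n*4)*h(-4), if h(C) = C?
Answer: -16*sqrt(7) ≈ -42.332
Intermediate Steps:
n = sqrt(7) (n = sqrt(6 + sqrt(1)) = sqrt(6 + 1) = sqrt(7) ≈ 2.6458)
(n*4)*h(-4) = (sqrt(7)*4)*(-4) = (4*sqrt(7))*(-4) = -16*sqrt(7)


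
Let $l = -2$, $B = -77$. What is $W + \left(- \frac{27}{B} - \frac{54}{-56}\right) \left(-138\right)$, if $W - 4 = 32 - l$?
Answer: $- \frac{22093}{154} \approx -143.46$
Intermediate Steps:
$W = 38$ ($W = 4 + \left(32 - -2\right) = 4 + \left(32 + 2\right) = 4 + 34 = 38$)
$W + \left(- \frac{27}{B} - \frac{54}{-56}\right) \left(-138\right) = 38 + \left(- \frac{27}{-77} - \frac{54}{-56}\right) \left(-138\right) = 38 + \left(\left(-27\right) \left(- \frac{1}{77}\right) - - \frac{27}{28}\right) \left(-138\right) = 38 + \left(\frac{27}{77} + \frac{27}{28}\right) \left(-138\right) = 38 + \frac{405}{308} \left(-138\right) = 38 - \frac{27945}{154} = - \frac{22093}{154}$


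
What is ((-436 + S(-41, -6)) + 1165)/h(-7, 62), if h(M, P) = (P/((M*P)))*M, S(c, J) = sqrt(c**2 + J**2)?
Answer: 729 + sqrt(1717) ≈ 770.44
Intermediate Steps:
S(c, J) = sqrt(J**2 + c**2)
h(M, P) = 1 (h(M, P) = ((1/(M*P))*P)*M = M/M = 1)
((-436 + S(-41, -6)) + 1165)/h(-7, 62) = ((-436 + sqrt((-6)**2 + (-41)**2)) + 1165)/1 = ((-436 + sqrt(36 + 1681)) + 1165)*1 = ((-436 + sqrt(1717)) + 1165)*1 = (729 + sqrt(1717))*1 = 729 + sqrt(1717)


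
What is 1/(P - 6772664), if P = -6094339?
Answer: -1/12867003 ≈ -7.7718e-8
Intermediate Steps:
1/(P - 6772664) = 1/(-6094339 - 6772664) = 1/(-12867003) = -1/12867003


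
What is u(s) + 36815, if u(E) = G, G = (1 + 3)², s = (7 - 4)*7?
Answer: 36831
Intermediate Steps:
s = 21 (s = 3*7 = 21)
G = 16 (G = 4² = 16)
u(E) = 16
u(s) + 36815 = 16 + 36815 = 36831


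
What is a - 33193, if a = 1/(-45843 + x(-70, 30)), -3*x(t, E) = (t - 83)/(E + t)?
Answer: -60868360843/1833771 ≈ -33193.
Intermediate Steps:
x(t, E) = -(-83 + t)/(3*(E + t)) (x(t, E) = -(t - 83)/(3*(E + t)) = -(-83 + t)/(3*(E + t)))
a = -40/1833771 (a = 1/(-45843 + (83 - 1*(-70))/(3*(30 - 70))) = 1/(-45843 + (⅓)*(83 + 70)/(-40)) = 1/(-45843 + (⅓)*(-1/40)*153) = 1/(-45843 - 51/40) = 1/(-1833771/40) = -40/1833771 ≈ -2.1813e-5)
a - 33193 = -40/1833771 - 33193 = -60868360843/1833771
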